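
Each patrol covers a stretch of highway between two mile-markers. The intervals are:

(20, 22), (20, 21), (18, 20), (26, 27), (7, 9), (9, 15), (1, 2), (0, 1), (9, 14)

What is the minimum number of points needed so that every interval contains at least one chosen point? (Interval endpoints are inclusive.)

4

Process intervals by earliest right end; each time one isn't hit yet, stab at its right endpoint.
Sorted: [0,1] [1,2] [7,9] [9,14] [9,15] [18,20] [20,21] [20,22] [26,27]
{[0,1],[1,2]} hit by 1; {[7,9],[9,14],[9,15]} hit by 9; {[18,20],[20,21],[20,22]} hit by 20; {[26,27]} hit by 27.
Points: 1, 9, 20, 27 (4 total).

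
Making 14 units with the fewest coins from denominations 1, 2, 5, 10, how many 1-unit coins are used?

0

Use the largest denomination that fits, subtract, and repeat.
14 = 1×10 + 2×2
Count of 1: 0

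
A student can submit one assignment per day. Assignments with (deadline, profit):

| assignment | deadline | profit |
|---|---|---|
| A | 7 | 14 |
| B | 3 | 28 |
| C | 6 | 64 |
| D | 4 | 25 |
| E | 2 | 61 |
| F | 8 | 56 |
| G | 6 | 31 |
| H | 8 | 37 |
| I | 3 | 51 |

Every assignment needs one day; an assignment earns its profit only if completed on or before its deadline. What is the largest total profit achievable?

By profit: C(d6,64), E(d2,61), F(d8,56), I(d3,51), H(d8,37), G(d6,31), B(d3,28), D(d4,25), A(d7,14)
C→slot 6; E→slot 2; F→slot 8; I→slot 3; H→slot 7; G→slot 5; B→slot 1; D→slot 4; A skipped.
Profit = 28 + 61 + 51 + 25 + 31 + 64 + 37 + 56 = 353

353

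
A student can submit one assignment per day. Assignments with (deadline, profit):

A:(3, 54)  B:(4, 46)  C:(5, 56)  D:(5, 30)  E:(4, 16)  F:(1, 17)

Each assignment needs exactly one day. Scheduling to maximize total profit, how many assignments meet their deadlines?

Sort by profit descending; place each in the latest free slot ≤ its deadline.
By profit: C(d5,56), A(d3,54), B(d4,46), D(d5,30), F(d1,17), E(d4,16)
C→slot 5; A→slot 3; B→slot 4; D→slot 2; F→slot 1; E skipped.
5 of 6 scheduled.

5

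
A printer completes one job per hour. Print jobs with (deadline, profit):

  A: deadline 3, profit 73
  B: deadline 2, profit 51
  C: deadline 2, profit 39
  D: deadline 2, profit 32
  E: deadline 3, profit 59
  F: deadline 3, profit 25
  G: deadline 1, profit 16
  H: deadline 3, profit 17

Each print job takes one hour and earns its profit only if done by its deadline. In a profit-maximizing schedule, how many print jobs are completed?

3

By profit: A(d3,73), E(d3,59), B(d2,51), C(d2,39), D(d2,32), F(d3,25), H(d3,17), G(d1,16)
A→slot 3; E→slot 2; B→slot 1; C skipped; D skipped; F skipped; H skipped; G skipped.
3 of 8 scheduled.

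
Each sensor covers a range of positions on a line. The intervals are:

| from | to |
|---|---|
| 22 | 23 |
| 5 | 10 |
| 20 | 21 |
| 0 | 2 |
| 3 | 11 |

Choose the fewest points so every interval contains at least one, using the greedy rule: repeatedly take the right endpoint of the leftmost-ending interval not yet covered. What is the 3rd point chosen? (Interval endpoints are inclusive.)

21

Sorted: [0,2] [5,10] [3,11] [20,21] [22,23]
{[0,2]} hit by 2; {[5,10],[3,11]} hit by 10; {[20,21]} hit by 21; {[22,23]} hit by 23.
Points: 2, 10, 21, 23 (4 total).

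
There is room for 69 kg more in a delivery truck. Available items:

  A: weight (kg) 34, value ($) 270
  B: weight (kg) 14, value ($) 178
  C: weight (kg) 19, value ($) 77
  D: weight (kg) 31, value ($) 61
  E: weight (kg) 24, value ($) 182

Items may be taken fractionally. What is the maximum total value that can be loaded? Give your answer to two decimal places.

Sort by value per unit weight and fill in that order.
Order: B (178/14=12.71) > A (270/34=7.94) > E (182/24=7.58) > C (77/19=4.05) > D (61/31=1.97)
Fill: take B (14 @ 178) → take A (34 @ 270) → take 21/24 of E → 159.25; 69/69 used.
Total value = 607.25

607.25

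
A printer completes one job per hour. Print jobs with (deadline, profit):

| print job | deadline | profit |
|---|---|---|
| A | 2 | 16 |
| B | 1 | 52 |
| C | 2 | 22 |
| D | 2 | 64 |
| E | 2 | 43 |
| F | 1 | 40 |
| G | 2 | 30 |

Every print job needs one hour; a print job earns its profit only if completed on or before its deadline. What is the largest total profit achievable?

116

Take jobs in profit order; each goes to the latest open slot no later than its deadline.
By profit: D(d2,64), B(d1,52), E(d2,43), F(d1,40), G(d2,30), C(d2,22), A(d2,16)
D→slot 2; B→slot 1; E skipped; F skipped; G skipped; C skipped; A skipped.
Profit = 52 + 64 = 116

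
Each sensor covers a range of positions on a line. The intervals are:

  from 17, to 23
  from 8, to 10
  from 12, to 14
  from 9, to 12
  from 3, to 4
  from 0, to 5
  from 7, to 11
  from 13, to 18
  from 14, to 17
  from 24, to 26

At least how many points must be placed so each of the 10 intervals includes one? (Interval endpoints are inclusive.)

Sort by right endpoint; whenever an interval is uncovered, place a point at its right end.
By right end: [3,4]  [0,5]  [8,10]  [7,11]  [9,12]  [12,14]  [14,17]  [13,18]  [17,23]  [24,26]
[3,4] uncovered → point at 4; [8,10] uncovered → point at 10; [12,14] uncovered → point at 14; [17,23] uncovered → point at 23; [24,26] uncovered → point at 26.
Points: 4, 10, 14, 23, 26 (5 total).

5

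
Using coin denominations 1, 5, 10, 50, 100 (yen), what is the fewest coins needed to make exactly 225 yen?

5

Use the largest denomination that fits, subtract, and repeat.
225 − 2×100→25 − 2×10→5 − 1×5→0
Total coins = 2 + 2 + 1 = 5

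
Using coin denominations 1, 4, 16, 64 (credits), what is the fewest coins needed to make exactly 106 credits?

106 = 1×64 + 2×16 + 2×4 + 2×1
Total coins = 1 + 2 + 2 + 2 = 7

7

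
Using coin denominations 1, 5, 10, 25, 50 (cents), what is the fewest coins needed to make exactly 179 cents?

8

Use the largest denomination that fits, subtract, and repeat.
179 − 3×50→29 − 1×25→4 − 4×1→0
Total coins = 3 + 1 + 4 = 8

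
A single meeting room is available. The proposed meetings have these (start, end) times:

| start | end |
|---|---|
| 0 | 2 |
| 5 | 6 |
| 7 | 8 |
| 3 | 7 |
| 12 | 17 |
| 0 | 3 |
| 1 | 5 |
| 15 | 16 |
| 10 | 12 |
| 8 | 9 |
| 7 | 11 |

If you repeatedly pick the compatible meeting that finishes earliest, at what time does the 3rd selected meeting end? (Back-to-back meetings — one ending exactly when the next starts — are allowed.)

Greedy by earliest finish: after sorting by end time, pick each interval compatible with the last pick.
Sorted by end: (0,2)  (0,3)  (1,5)  (5,6)  (3,7)  (7,8)  (8,9)  (7,11)  (10,12)  (15,16)  (12,17)
take (0,2); skip (0,3); take (5,6); skip (3,7); take (7,8); take (8,9); skip (7,11); take (10,12); take (15,16).
Selected: (0,2) (5,6) (7,8) (8,9) (10,12) (15,16)

8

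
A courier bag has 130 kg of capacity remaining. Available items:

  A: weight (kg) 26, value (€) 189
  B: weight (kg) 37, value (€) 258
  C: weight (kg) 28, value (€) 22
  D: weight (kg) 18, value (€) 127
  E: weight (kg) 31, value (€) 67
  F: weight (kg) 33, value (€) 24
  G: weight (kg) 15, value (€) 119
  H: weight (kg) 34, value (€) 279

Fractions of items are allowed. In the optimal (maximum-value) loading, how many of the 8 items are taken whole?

Ratios (sorted): H 8.21, G 7.93, A 7.27, D 7.06, B 6.97, E 2.16, C 0.79, F 0.73
take H (34 @ 279); take G (15 @ 119); take A (26 @ 189); take D (18 @ 127); take B (37 @ 258). Capacity used 130/130.
5 item(s) taken whole.

5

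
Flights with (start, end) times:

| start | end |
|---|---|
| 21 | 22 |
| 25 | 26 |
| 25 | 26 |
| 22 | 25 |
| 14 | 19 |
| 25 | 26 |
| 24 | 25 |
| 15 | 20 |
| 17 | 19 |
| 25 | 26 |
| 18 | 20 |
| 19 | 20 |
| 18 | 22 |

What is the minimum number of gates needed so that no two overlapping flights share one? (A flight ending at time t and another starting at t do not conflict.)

5

The answer is the maximum number of intervals overlapping at any instant.
Events (time:±→running): 14:+→1 15:+→2 17:+→3 18:+→4 18:+→5 … peak 5.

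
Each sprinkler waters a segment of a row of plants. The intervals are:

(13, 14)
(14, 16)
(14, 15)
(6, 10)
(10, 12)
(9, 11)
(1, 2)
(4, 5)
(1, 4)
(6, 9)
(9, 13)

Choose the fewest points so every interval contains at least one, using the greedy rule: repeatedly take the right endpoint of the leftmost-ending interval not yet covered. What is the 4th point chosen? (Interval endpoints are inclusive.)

12

By right end: [1,2]  [1,4]  [4,5]  [6,9]  [6,10]  [9,11]  [10,12]  [9,13]  [13,14]  [14,15]  [14,16]
[1,2] uncovered → point at 2; [4,5] uncovered → point at 5; [6,9] uncovered → point at 9; [10,12] uncovered → point at 12; [13,14] uncovered → point at 14.
Points: 2, 5, 9, 12, 14 (5 total).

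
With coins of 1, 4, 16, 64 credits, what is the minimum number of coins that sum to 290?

8

290 = 4×64 + 2×16 + 2×1
Total coins = 4 + 2 + 2 = 8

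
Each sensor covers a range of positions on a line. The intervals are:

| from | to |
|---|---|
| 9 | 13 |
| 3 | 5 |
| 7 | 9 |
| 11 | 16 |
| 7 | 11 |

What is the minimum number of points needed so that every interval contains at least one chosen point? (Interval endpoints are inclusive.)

Sort by right endpoint; whenever an interval is uncovered, place a point at its right end.
Sorted: [3,5] [7,9] [7,11] [9,13] [11,16]
{[3,5]} hit by 5; {[7,9],[7,11],[9,13]} hit by 9; {[11,16]} hit by 16.
Points: 5, 9, 16 (3 total).

3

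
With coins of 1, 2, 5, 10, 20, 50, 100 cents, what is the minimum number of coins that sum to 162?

162 − 1×100→62 − 1×50→12 − 1×10→2 − 1×2→0
Total coins = 1 + 1 + 1 + 1 = 4

4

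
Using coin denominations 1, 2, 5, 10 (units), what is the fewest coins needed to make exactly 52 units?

52 − 5×10→2 − 1×2→0
Total coins = 5 + 1 = 6

6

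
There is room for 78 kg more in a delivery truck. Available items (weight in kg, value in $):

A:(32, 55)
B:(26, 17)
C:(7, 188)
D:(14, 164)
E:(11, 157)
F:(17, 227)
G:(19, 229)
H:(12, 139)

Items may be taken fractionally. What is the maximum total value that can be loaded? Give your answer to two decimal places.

1080.83

Order: C (188/7=26.86) > E (157/11=14.27) > F (227/17=13.35) > G (229/19=12.05) > D (164/14=11.71) > H (139/12=11.58) > A (55/32=1.72) > B (17/26=0.65)
Fill: take C (7 @ 188) → take E (11 @ 157) → take F (17 @ 227) → take G (19 @ 229) → take D (14 @ 164) → take 10/12 of H → 115.83; 78/78 used.
Total value = 1080.83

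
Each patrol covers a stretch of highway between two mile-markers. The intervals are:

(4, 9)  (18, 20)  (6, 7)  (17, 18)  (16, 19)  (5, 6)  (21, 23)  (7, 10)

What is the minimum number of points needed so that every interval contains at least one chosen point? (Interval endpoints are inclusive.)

4

Process intervals by earliest right end; each time one isn't hit yet, stab at its right endpoint.
Sorted: [5,6] [6,7] [4,9] [7,10] [17,18] [16,19] [18,20] [21,23]
{[5,6],[6,7],[4,9]} hit by 6; {[7,10]} hit by 10; {[17,18],[16,19],[18,20]} hit by 18; {[21,23]} hit by 23.
Points: 6, 10, 18, 23 (4 total).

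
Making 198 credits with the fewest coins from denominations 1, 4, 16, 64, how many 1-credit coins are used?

2

Use the largest denomination that fits, subtract, and repeat.
198 − 3×64→6 − 1×4→2 − 2×1→0
Count of 1: 2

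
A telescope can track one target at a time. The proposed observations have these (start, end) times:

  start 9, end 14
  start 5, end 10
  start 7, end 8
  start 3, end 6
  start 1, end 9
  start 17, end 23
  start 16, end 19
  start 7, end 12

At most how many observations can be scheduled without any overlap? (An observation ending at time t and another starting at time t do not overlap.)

Order by finish time; keep every interval that doesn't clash with the previous kept one.
By end time: (3,6), (7,8), (1,9), (5,10), (7,12), (9,14), (16,19), (17,23).
Pick (3,6); next start ≥ 6 → (7,8); next start ≥ 8 → (9,14); next start ≥ 14 → (16,19).
Selected 4 observations.

4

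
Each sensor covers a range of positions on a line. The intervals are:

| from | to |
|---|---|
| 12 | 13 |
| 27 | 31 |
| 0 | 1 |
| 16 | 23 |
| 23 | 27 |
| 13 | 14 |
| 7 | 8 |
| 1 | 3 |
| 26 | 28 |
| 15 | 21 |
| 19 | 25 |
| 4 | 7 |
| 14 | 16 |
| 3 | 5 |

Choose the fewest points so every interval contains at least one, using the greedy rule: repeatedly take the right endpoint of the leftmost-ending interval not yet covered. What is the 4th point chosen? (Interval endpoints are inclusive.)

13

Process intervals by earliest right end; each time one isn't hit yet, stab at its right endpoint.
By right end: [0,1]  [1,3]  [3,5]  [4,7]  [7,8]  [12,13]  [13,14]  [14,16]  [15,21]  [16,23]  [19,25]  [23,27]  [26,28]  [27,31]
[0,1] uncovered → point at 1; [3,5] uncovered → point at 5; [7,8] uncovered → point at 8; [12,13] uncovered → point at 13; [14,16] uncovered → point at 16; [19,25] uncovered → point at 25; [26,28] uncovered → point at 28.
Points: 1, 5, 8, 13, 16, 25, 28 (7 total).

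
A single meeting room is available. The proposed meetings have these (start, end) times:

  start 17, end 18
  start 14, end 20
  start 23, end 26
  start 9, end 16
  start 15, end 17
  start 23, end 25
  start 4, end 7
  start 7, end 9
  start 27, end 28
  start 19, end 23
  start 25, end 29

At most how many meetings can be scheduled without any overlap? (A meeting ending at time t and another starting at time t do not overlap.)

Sorted by end: (4,7)  (7,9)  (9,16)  (15,17)  (17,18)  (14,20)  (19,23)  (23,25)  (23,26)  (27,28)  (25,29)
take (4,7); take (7,9); take (9,16); take (17,18); skip (14,20); take (19,23); take (23,25); take (27,28); skip (25,29).
Selected 7 meetings.

7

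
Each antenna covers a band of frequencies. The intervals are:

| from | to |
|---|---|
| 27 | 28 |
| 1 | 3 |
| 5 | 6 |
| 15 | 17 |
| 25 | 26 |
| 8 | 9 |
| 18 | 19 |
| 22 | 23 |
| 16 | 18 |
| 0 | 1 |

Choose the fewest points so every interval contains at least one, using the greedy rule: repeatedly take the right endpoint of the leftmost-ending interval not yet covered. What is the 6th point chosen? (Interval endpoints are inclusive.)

Process intervals by earliest right end; each time one isn't hit yet, stab at its right endpoint.
Sorted: [0,1] [1,3] [5,6] [8,9] [15,17] [16,18] [18,19] [22,23] [25,26] [27,28]
{[0,1],[1,3]} hit by 1; {[5,6]} hit by 6; {[8,9]} hit by 9; {[15,17],[16,18]} hit by 17; {[18,19]} hit by 19; {[22,23]} hit by 23; {[25,26]} hit by 26; {[27,28]} hit by 28.
Points: 1, 6, 9, 17, 19, 23, 26, 28 (8 total).

23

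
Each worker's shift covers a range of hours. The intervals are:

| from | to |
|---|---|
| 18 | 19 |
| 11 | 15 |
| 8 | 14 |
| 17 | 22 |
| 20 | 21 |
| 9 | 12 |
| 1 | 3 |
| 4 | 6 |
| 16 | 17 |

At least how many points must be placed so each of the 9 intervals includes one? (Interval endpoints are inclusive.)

6

Process intervals by earliest right end; each time one isn't hit yet, stab at its right endpoint.
By right end: [1,3]  [4,6]  [9,12]  [8,14]  [11,15]  [16,17]  [18,19]  [20,21]  [17,22]
[1,3] uncovered → point at 3; [4,6] uncovered → point at 6; [9,12] uncovered → point at 12; [16,17] uncovered → point at 17; [18,19] uncovered → point at 19; [20,21] uncovered → point at 21.
Points: 3, 6, 12, 17, 19, 21 (6 total).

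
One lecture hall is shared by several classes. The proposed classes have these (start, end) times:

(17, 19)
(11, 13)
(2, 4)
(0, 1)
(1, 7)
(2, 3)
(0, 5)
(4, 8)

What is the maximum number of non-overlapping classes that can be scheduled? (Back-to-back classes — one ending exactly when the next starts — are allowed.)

Sorted by end: (0,1)  (2,3)  (2,4)  (0,5)  (1,7)  (4,8)  (11,13)  (17,19)
take (0,1); take (2,3); skip (1,7); take (4,8); take (11,13); take (17,19).
Selected 5 classes.

5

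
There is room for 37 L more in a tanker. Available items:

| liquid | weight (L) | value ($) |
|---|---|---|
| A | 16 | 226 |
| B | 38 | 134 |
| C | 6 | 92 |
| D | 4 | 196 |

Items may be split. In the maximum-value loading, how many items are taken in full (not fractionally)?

Greedy by value/weight ratio, highest first.
Order: D (196/4=49.00) > C (92/6=15.33) > A (226/16=14.12) > B (134/38=3.53)
Fill: take D (4 @ 196) → take C (6 @ 92) → take A (16 @ 226) → take 11/38 of B → 38.79; 37/37 used.
3 item(s) taken whole; one partial (take 11/38 of B).

3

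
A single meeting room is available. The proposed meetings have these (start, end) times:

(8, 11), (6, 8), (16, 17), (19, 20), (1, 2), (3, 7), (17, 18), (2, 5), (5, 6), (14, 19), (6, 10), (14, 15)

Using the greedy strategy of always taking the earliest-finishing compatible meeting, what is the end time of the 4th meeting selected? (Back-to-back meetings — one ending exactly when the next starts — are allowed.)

8

Order by finish time; keep every interval that doesn't clash with the previous kept one.
Sorted by end: (1,2)  (2,5)  (5,6)  (3,7)  (6,8)  (6,10)  (8,11)  (14,15)  (16,17)  (17,18)  (14,19)  (19,20)
take (1,2); take (2,5); take (5,6); skip (3,7); take (6,8); take (8,11); take (14,15); take (16,17); take (17,18); take (19,20).
Selected: (1,2) (2,5) (5,6) (6,8) (8,11) (14,15) (16,17) (17,18) (19,20)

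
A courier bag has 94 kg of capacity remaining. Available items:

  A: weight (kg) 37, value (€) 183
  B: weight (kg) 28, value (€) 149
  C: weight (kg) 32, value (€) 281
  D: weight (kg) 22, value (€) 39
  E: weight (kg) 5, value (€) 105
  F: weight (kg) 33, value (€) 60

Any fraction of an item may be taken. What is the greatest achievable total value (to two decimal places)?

678.43

Sort by value per unit weight and fill in that order.
Order: E (105/5=21.00) > C (281/32=8.78) > B (149/28=5.32) > A (183/37=4.95) > F (60/33=1.82) > D (39/22=1.77)
Fill: take E (5 @ 105) → take C (32 @ 281) → take B (28 @ 149) → take 29/37 of A → 143.43; 94/94 used.
Total value = 678.43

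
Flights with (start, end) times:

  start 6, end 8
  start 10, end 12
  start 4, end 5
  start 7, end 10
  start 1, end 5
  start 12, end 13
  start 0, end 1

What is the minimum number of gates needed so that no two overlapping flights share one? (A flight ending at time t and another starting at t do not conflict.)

starts: [0, 1, 4, 6, 7, 10, 12]
ends:   [1, 5, 5, 8, 10, 12, 13]
s0→1 e1→0 s1→1 s4→2  — peak 2.

2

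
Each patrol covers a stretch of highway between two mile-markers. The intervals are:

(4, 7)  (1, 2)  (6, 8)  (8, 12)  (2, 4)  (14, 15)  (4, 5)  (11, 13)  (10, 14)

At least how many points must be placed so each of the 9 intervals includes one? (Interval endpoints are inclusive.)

5

Sort by right endpoint; whenever an interval is uncovered, place a point at its right end.
By right end: [1,2]  [2,4]  [4,5]  [4,7]  [6,8]  [8,12]  [11,13]  [10,14]  [14,15]
[1,2] uncovered → point at 2; [4,5] uncovered → point at 5; [6,8] uncovered → point at 8; [11,13] uncovered → point at 13; [14,15] uncovered → point at 15.
Points: 2, 5, 8, 13, 15 (5 total).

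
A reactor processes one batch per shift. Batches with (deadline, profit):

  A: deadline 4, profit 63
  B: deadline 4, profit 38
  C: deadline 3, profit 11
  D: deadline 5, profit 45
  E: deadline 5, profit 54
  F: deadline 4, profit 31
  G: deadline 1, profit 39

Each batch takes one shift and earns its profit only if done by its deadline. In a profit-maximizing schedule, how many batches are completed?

5

Take jobs in profit order; each goes to the latest open slot no later than its deadline.
By profit: A(d4,63), E(d5,54), D(d5,45), G(d1,39), B(d4,38), F(d4,31), C(d3,11)
A→slot 4; E→slot 5; D→slot 3; G→slot 1; B→slot 2; F skipped; C skipped.
5 of 7 scheduled.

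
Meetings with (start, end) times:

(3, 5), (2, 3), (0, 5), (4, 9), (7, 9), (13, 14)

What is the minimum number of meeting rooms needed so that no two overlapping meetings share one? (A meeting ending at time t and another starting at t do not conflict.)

Count concurrent intervals with a sweep; the peak is the room count.
Events (time:±→running): 0:+→1 2:+→2 3:-→1 3:+→2 4:+→3 … peak 3.

3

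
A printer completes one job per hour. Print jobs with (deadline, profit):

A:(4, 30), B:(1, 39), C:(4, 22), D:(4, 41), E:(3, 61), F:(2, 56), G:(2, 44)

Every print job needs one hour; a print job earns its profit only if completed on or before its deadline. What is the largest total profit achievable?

202

Sort by profit descending; place each in the latest free slot ≤ its deadline.
Profit order: E=61 F=56 G=44 D=41 B=39 A=30 C=22
Assign: E→slot 3, F→slot 2, G→slot 1, D→slot 4, B skipped, A skipped, C skipped.
Slots: [1:G] [2:F] [3:E] [4:D]
Profit = 44 + 56 + 61 + 41 = 202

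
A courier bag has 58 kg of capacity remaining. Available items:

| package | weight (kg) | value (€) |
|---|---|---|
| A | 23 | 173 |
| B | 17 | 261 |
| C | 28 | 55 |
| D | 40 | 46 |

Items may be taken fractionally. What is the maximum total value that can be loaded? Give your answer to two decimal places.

Order: B (261/17=15.35) > A (173/23=7.52) > C (55/28=1.96) > D (46/40=1.15)
Fill: take B (17 @ 261) → take A (23 @ 173) → take 18/28 of C → 35.36; 58/58 used.
Total value = 469.36

469.36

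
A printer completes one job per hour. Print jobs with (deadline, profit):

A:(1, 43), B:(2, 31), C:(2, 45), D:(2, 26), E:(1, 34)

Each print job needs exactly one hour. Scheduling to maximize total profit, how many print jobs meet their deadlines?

Sort by profit descending; place each in the latest free slot ≤ its deadline.
By profit: C(d2,45), A(d1,43), E(d1,34), B(d2,31), D(d2,26)
C→slot 2; A→slot 1; E skipped; B skipped; D skipped.
2 of 5 scheduled.

2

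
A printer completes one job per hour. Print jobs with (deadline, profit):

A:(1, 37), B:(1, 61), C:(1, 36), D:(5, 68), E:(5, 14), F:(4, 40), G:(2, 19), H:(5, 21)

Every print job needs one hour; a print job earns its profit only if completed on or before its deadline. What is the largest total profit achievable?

209

By profit: D(d5,68), B(d1,61), F(d4,40), A(d1,37), C(d1,36), H(d5,21), G(d2,19), E(d5,14)
D→slot 5; B→slot 1; F→slot 4; A skipped; C skipped; H→slot 3; G→slot 2; E skipped.
Profit = 61 + 19 + 21 + 40 + 68 = 209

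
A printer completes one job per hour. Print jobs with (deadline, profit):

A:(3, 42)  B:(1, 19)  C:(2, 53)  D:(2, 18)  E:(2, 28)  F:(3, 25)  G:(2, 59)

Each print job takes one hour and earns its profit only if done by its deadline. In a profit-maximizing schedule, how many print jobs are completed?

3

Sort by profit descending; place each in the latest free slot ≤ its deadline.
Profit order: G=59 C=53 A=42 E=28 F=25 B=19 D=18
Assign: G→slot 2, C→slot 1, A→slot 3, E skipped, F skipped, B skipped, D skipped.
Slots: [1:C] [2:G] [3:A]
3 of 7 scheduled.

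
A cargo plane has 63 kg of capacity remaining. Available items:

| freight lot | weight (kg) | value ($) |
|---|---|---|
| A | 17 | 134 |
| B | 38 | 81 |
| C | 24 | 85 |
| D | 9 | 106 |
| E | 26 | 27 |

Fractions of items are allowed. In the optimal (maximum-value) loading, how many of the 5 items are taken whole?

Greedy by value/weight ratio, highest first.
Order: D (106/9=11.78) > A (134/17=7.88) > C (85/24=3.54) > B (81/38=2.13) > E (27/26=1.04)
Fill: take D (9 @ 106) → take A (17 @ 134) → take C (24 @ 85) → take 13/38 of B → 27.71; 63/63 used.
3 item(s) taken whole; one partial (take 13/38 of B).

3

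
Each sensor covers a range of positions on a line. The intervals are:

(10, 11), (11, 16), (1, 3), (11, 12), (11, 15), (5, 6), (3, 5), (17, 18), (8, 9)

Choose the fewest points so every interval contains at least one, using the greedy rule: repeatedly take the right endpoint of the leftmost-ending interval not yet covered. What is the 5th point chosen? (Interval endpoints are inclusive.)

18

Process intervals by earliest right end; each time one isn't hit yet, stab at its right endpoint.
By right end: [1,3]  [3,5]  [5,6]  [8,9]  [10,11]  [11,12]  [11,15]  [11,16]  [17,18]
[1,3] uncovered → point at 3; [5,6] uncovered → point at 6; [8,9] uncovered → point at 9; [10,11] uncovered → point at 11; [17,18] uncovered → point at 18.
Points: 3, 6, 9, 11, 18 (5 total).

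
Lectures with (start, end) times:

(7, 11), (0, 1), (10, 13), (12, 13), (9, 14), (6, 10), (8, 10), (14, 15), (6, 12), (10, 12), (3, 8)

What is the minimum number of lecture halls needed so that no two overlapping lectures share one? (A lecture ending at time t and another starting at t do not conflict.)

Count concurrent intervals with a sweep; the peak is the room count.
starts: [0, 3, 6, 6, 7, 8, 9, 10, 10, 12, 14]
ends:   [1, 8, 10, 10, 11, 12, 12, 13, 13, 14, 15]
s0→1 e1→0 s3→1 s6→2 s6→3 s7→4 e8→3 s8→4 s9→5  — peak 5.

5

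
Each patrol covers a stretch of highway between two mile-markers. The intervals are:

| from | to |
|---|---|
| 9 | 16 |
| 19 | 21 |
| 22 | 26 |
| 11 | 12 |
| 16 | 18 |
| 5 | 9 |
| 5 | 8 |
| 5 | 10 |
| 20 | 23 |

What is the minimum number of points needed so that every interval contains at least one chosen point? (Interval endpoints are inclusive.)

5

Sort by right endpoint; whenever an interval is uncovered, place a point at its right end.
By right end: [5,8]  [5,9]  [5,10]  [11,12]  [9,16]  [16,18]  [19,21]  [20,23]  [22,26]
[5,8] uncovered → point at 8; [11,12] uncovered → point at 12; [16,18] uncovered → point at 18; [19,21] uncovered → point at 21; [22,26] uncovered → point at 26.
Points: 8, 12, 18, 21, 26 (5 total).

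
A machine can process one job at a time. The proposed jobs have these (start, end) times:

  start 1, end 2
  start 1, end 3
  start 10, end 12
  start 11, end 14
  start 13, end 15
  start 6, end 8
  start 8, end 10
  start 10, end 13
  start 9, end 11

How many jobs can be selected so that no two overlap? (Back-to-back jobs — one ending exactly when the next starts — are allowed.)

Greedy by earliest finish: after sorting by end time, pick each interval compatible with the last pick.
By end time: (1,2), (1,3), (6,8), (8,10), (9,11), (10,12), (10,13), (11,14), (13,15).
Pick (1,2); next start ≥ 2 → (6,8); next start ≥ 8 → (8,10); next start ≥ 10 → (10,12); next start ≥ 12 → (13,15).
Selected 5 jobs.

5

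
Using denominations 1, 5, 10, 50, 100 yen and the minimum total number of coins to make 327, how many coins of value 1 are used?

2

Use the largest denomination that fits, subtract, and repeat.
327 − 3×100→27 − 2×10→7 − 1×5→2 − 2×1→0
Count of 1: 2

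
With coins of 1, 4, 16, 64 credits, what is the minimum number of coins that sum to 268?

268 = 4×64 + 3×4
Total coins = 4 + 3 = 7

7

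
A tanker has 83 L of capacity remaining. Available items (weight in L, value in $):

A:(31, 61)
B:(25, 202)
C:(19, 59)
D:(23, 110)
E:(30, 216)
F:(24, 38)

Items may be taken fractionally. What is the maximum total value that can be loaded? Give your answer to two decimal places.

Sort by value per unit weight and fill in that order.
Ratios (sorted): B 8.08, E 7.20, D 4.78, C 3.11, A 1.97, F 1.58
take B (25 @ 202); take E (30 @ 216); take D (23 @ 110); take 5/19 of C → 15.53. Capacity used 83/83.
Total value = 543.53

543.53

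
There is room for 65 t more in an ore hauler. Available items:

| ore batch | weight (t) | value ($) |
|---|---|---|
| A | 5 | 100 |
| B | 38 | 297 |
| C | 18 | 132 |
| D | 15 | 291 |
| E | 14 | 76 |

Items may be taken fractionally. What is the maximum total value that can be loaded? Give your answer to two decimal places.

739.33

Sort by value per unit weight and fill in that order.
Order: A (100/5=20.00) > D (291/15=19.40) > B (297/38=7.82) > C (132/18=7.33) > E (76/14=5.43)
Fill: take A (5 @ 100) → take D (15 @ 291) → take B (38 @ 297) → take 7/18 of C → 51.33; 65/65 used.
Total value = 739.33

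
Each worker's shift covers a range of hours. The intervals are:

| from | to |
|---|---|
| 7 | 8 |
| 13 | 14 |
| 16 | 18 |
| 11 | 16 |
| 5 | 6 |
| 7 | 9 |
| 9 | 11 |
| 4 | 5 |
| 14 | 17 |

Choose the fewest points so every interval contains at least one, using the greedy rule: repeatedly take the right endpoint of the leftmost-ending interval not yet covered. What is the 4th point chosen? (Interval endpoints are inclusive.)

14

Sort by right endpoint; whenever an interval is uncovered, place a point at its right end.
By right end: [4,5]  [5,6]  [7,8]  [7,9]  [9,11]  [13,14]  [11,16]  [14,17]  [16,18]
[4,5] uncovered → point at 5; [7,8] uncovered → point at 8; [9,11] uncovered → point at 11; [13,14] uncovered → point at 14; [16,18] uncovered → point at 18.
Points: 5, 8, 11, 14, 18 (5 total).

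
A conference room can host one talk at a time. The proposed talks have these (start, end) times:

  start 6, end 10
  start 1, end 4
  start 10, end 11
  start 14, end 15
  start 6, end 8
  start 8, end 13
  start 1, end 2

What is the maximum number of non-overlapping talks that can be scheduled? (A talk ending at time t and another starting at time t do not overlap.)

4

Sort by end time and greedily take each interval whose start is ≥ the last chosen end.
By end time: (1,2), (1,4), (6,8), (6,10), (10,11), (8,13), (14,15).
Pick (1,2); next start ≥ 2 → (6,8); next start ≥ 8 → (10,11); next start ≥ 11 → (14,15).
Selected 4 talks.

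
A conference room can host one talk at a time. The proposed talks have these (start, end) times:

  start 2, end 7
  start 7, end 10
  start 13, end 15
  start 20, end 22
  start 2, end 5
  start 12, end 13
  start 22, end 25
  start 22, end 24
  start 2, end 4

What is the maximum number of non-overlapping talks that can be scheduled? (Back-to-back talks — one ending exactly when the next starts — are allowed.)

Sort by end time and greedily take each interval whose start is ≥ the last chosen end.
By end time: (2,4), (2,5), (2,7), (7,10), (12,13), (13,15), (20,22), (22,24), (22,25).
Pick (2,4); next start ≥ 4 → (7,10); next start ≥ 10 → (12,13); next start ≥ 13 → (13,15); next start ≥ 15 → (20,22); next start ≥ 22 → (22,24).
Selected 6 talks.

6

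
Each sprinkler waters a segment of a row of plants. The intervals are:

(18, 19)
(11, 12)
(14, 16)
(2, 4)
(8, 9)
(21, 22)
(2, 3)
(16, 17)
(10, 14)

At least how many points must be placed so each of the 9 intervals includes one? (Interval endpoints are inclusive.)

6

Sort by right endpoint; whenever an interval is uncovered, place a point at its right end.
Sorted: [2,3] [2,4] [8,9] [11,12] [10,14] [14,16] [16,17] [18,19] [21,22]
{[2,3],[2,4]} hit by 3; {[8,9]} hit by 9; {[11,12],[10,14]} hit by 12; {[14,16],[16,17]} hit by 16; {[18,19]} hit by 19; {[21,22]} hit by 22.
Points: 3, 9, 12, 16, 19, 22 (6 total).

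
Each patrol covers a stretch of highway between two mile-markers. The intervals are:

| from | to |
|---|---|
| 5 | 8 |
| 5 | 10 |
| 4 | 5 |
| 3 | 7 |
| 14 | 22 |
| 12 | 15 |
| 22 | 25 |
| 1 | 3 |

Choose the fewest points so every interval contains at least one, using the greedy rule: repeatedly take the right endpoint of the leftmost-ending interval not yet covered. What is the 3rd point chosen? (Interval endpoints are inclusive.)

Sorted: [1,3] [4,5] [3,7] [5,8] [5,10] [12,15] [14,22] [22,25]
{[1,3]} hit by 3; {[4,5],[3,7],[5,8],[5,10]} hit by 5; {[12,15],[14,22]} hit by 15; {[22,25]} hit by 25.
Points: 3, 5, 15, 25 (4 total).

15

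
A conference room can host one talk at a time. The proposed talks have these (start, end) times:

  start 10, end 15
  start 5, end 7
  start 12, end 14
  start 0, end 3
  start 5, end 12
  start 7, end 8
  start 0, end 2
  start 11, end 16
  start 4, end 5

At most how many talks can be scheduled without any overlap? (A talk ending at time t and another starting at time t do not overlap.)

Sort by end time and greedily take each interval whose start is ≥ the last chosen end.
Sorted by end: (0,2)  (0,3)  (4,5)  (5,7)  (7,8)  (5,12)  (12,14)  (10,15)  (11,16)
take (0,2); skip (0,3); take (4,5); take (5,7); take (7,8); skip (5,12); take (12,14).
Selected 5 talks.

5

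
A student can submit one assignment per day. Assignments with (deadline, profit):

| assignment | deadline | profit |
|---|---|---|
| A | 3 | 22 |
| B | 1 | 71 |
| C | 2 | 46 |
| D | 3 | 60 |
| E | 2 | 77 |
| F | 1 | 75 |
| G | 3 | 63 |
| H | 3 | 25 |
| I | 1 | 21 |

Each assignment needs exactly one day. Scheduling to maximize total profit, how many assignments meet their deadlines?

3

Sort by profit descending; place each in the latest free slot ≤ its deadline.
By profit: E(d2,77), F(d1,75), B(d1,71), G(d3,63), D(d3,60), C(d2,46), H(d3,25), A(d3,22), I(d1,21)
E→slot 2; F→slot 1; B skipped; G→slot 3; D skipped; C skipped; H skipped; A skipped; I skipped.
3 of 9 scheduled.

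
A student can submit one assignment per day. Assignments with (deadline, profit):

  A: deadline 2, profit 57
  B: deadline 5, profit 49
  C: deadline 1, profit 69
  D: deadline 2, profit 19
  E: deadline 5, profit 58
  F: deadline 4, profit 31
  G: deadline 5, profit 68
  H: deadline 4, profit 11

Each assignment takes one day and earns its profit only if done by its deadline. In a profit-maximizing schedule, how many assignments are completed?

5

By profit: C(d1,69), G(d5,68), E(d5,58), A(d2,57), B(d5,49), F(d4,31), D(d2,19), H(d4,11)
C→slot 1; G→slot 5; E→slot 4; A→slot 2; B→slot 3; F skipped; D skipped; H skipped.
5 of 8 scheduled.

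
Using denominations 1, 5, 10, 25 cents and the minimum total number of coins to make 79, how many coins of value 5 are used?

0

Use the largest denomination that fits, subtract, and repeat.
79 − 3×25→4 − 4×1→0
Count of 5: 0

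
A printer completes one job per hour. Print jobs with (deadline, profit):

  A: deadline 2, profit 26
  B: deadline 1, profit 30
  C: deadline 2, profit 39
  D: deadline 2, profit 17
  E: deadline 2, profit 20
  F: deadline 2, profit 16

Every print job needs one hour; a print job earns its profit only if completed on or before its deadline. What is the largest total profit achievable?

69

By profit: C(d2,39), B(d1,30), A(d2,26), E(d2,20), D(d2,17), F(d2,16)
C→slot 2; B→slot 1; A skipped; E skipped; D skipped; F skipped.
Profit = 30 + 39 = 69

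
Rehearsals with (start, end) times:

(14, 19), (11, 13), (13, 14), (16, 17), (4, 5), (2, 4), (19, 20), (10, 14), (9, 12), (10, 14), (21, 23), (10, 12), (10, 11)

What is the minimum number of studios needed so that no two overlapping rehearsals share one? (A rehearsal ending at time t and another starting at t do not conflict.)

Count concurrent intervals with a sweep; the peak is the room count.
Events (time:±→running): 2:+→1 4:-→0 4:+→1 5:-→0 9:+→1 10:+→2 10:+→3 10:+→4 10:+→5 … peak 5.

5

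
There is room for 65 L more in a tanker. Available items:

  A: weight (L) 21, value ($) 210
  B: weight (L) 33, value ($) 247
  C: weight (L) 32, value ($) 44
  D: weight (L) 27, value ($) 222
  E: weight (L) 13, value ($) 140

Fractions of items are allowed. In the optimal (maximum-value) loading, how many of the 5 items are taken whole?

3

Ratios (sorted): E 10.77, A 10.00, D 8.22, B 7.48, C 1.38
take E (13 @ 140); take A (21 @ 210); take D (27 @ 222); take 4/33 of B → 29.94. Capacity used 65/65.
3 item(s) taken whole; one partial (take 4/33 of B).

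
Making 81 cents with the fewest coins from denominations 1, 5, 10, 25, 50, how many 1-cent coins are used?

81 = 1×50 + 1×25 + 1×5 + 1×1
Count of 1: 1

1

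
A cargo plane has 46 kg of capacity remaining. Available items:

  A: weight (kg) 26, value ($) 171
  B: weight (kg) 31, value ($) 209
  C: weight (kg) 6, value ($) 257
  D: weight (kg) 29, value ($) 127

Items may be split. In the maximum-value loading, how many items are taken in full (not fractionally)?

2

Ratios (sorted): C 42.83, B 6.74, A 6.58, D 4.38
take C (6 @ 257); take B (31 @ 209); take 9/26 of A → 59.19. Capacity used 46/46.
2 item(s) taken whole; one partial (take 9/26 of A).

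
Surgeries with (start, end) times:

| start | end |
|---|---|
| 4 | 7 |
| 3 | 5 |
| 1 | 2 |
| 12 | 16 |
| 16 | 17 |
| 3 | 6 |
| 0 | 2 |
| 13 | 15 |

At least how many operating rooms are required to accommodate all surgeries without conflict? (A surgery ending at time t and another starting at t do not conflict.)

3

Events (time:±→running): 0:+→1 1:+→2 2:-→1 2:-→0 3:+→1 3:+→2 4:+→3 … peak 3.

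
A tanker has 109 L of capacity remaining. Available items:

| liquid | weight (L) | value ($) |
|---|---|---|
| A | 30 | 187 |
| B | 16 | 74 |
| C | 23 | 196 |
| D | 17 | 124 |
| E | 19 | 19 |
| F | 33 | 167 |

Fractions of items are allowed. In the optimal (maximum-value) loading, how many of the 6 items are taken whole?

Order: C (196/23=8.52) > D (124/17=7.29) > A (187/30=6.23) > F (167/33=5.06) > B (74/16=4.62) > E (19/19=1.00)
Fill: take C (23 @ 196) → take D (17 @ 124) → take A (30 @ 187) → take F (33 @ 167) → take 6/16 of B → 27.75; 109/109 used.
4 item(s) taken whole; one partial (take 6/16 of B).

4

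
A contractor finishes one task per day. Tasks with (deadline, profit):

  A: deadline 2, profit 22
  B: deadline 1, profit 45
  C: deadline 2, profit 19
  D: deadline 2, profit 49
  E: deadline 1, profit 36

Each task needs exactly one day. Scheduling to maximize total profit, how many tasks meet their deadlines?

2

Take jobs in profit order; each goes to the latest open slot no later than its deadline.
By profit: D(d2,49), B(d1,45), E(d1,36), A(d2,22), C(d2,19)
D→slot 2; B→slot 1; E skipped; A skipped; C skipped.
2 of 5 scheduled.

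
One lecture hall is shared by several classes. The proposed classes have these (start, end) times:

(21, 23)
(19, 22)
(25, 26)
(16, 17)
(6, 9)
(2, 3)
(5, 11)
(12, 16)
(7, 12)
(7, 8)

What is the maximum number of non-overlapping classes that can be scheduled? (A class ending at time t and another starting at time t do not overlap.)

By end time: (2,3), (7,8), (6,9), (5,11), (7,12), (12,16), (16,17), (19,22), (21,23), (25,26).
Pick (2,3); next start ≥ 3 → (7,8); next start ≥ 8 → (12,16); next start ≥ 16 → (16,17); next start ≥ 17 → (19,22); next start ≥ 22 → (25,26).
Selected 6 classes.

6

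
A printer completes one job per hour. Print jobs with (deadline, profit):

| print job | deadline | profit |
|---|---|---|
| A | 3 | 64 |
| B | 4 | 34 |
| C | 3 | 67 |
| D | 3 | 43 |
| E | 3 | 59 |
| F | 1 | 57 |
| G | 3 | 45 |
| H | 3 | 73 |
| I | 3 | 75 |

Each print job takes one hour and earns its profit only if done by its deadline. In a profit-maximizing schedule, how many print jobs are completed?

4

Take jobs in profit order; each goes to the latest open slot no later than its deadline.
Profit order: I=75 H=73 C=67 A=64 E=59 F=57 G=45 D=43 B=34
Assign: I→slot 3, H→slot 2, C→slot 1, A skipped, E skipped, F skipped, G skipped, D skipped, B→slot 4.
Slots: [1:C] [2:H] [3:I] [4:B]
4 of 9 scheduled.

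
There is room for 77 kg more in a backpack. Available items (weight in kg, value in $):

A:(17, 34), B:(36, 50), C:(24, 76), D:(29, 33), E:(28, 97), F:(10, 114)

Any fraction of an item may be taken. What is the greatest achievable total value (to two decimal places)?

Greedy by value/weight ratio, highest first.
Ratios (sorted): F 11.40, E 3.46, C 3.17, A 2.00, B 1.39, D 1.14
take F (10 @ 114); take E (28 @ 97); take C (24 @ 76); take 15/17 of A → 30.00. Capacity used 77/77.
Total value = 317.00

317.00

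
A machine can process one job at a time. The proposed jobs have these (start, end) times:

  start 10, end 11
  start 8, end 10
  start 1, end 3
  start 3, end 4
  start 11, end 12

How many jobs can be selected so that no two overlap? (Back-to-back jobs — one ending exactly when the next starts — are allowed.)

5

By end time: (1,3), (3,4), (8,10), (10,11), (11,12).
Pick (1,3); next start ≥ 3 → (3,4); next start ≥ 4 → (8,10); next start ≥ 10 → (10,11); next start ≥ 11 → (11,12).
Selected 5 jobs.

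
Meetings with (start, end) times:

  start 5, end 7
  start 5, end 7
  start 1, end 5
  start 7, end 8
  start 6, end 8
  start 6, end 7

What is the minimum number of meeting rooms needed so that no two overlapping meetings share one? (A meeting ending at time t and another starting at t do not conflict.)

4

starts: [1, 5, 5, 6, 6, 7]
ends:   [5, 7, 7, 7, 8, 8]
s1→1 e5→0 s5→1 s5→2 s6→3 s6→4  — peak 4.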